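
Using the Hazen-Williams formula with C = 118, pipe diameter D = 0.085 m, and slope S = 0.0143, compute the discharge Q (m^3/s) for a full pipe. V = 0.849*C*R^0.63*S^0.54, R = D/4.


For a full circular pipe, R = D/4 = 0.085/4 = 0.0213 m.
V = 0.849 * 118 * 0.0213^0.63 * 0.0143^0.54
  = 0.849 * 118 * 0.088356 * 0.100898
  = 0.8931 m/s.
Pipe area A = pi*D^2/4 = pi*0.085^2/4 = 0.0057 m^2.
Q = A * V = 0.0057 * 0.8931 = 0.0051 m^3/s.

0.0051


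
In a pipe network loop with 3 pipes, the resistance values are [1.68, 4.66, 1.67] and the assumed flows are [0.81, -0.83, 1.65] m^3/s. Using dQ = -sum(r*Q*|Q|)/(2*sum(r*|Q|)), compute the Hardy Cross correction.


Numerator terms (r*Q*|Q|): 1.68*0.81*|0.81| = 1.1022; 4.66*-0.83*|-0.83| = -3.2103; 1.67*1.65*|1.65| = 4.5466.
Sum of numerator = 2.4385.
Denominator terms (r*|Q|): 1.68*|0.81| = 1.3608; 4.66*|-0.83| = 3.8678; 1.67*|1.65| = 2.7555.
2 * sum of denominator = 2 * 7.9841 = 15.9682.
dQ = -2.4385 / 15.9682 = -0.1527 m^3/s.

-0.1527


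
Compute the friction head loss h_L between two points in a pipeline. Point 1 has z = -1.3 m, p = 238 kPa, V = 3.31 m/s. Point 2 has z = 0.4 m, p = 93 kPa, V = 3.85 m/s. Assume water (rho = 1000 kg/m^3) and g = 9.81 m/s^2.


Total head at each section: H = z + p/(rho*g) + V^2/(2g).
H1 = -1.3 + 238*1000/(1000*9.81) + 3.31^2/(2*9.81)
   = -1.3 + 24.261 + 0.5584
   = 23.519 m.
H2 = 0.4 + 93*1000/(1000*9.81) + 3.85^2/(2*9.81)
   = 0.4 + 9.48 + 0.7555
   = 10.636 m.
h_L = H1 - H2 = 23.519 - 10.636 = 12.884 m.

12.884


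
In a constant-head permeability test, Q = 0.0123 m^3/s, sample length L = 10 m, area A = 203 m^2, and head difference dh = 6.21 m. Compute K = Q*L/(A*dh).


From K = Q*L / (A*dh):
Numerator: Q*L = 0.0123 * 10 = 0.123.
Denominator: A*dh = 203 * 6.21 = 1260.63.
K = 0.123 / 1260.63 = 9.8e-05 m/s.

9.8e-05


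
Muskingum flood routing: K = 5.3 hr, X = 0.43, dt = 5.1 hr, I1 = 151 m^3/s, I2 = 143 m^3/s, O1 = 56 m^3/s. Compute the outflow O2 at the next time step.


Muskingum coefficients:
denom = 2*K*(1-X) + dt = 2*5.3*(1-0.43) + 5.1 = 11.142.
C0 = (dt - 2*K*X)/denom = (5.1 - 2*5.3*0.43)/11.142 = 0.0486.
C1 = (dt + 2*K*X)/denom = (5.1 + 2*5.3*0.43)/11.142 = 0.8668.
C2 = (2*K*(1-X) - dt)/denom = 0.0845.
O2 = C0*I2 + C1*I1 + C2*O1
   = 0.0486*143 + 0.8668*151 + 0.0845*56
   = 142.58 m^3/s.

142.58


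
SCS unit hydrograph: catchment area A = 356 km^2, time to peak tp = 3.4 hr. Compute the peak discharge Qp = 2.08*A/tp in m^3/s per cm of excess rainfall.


SCS formula: Qp = 2.08 * A / tp.
Qp = 2.08 * 356 / 3.4
   = 740.48 / 3.4
   = 217.79 m^3/s per cm.

217.79


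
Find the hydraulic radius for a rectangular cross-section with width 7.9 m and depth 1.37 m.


For a rectangular section:
Flow area A = b * y = 7.9 * 1.37 = 10.82 m^2.
Wetted perimeter P = b + 2y = 7.9 + 2*1.37 = 10.64 m.
Hydraulic radius R = A/P = 10.82 / 10.64 = 1.0172 m.

1.0172


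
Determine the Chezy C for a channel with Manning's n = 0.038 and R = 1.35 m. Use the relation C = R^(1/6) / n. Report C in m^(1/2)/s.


The Chezy coefficient relates to Manning's n through C = R^(1/6) / n.
R^(1/6) = 1.35^(1/6) = 1.051289.
C = 1.051289 / 0.038 = 27.67 m^(1/2)/s.

27.67


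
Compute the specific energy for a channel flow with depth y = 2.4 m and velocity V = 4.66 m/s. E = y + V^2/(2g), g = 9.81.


Specific energy E = y + V^2/(2g).
Velocity head = V^2/(2g) = 4.66^2 / (2*9.81) = 21.7156 / 19.62 = 1.1068 m.
E = 2.4 + 1.1068 = 3.5068 m.

3.5068


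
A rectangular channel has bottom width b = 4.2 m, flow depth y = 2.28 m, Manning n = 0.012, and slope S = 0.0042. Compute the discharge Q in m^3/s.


For a rectangular channel, the cross-sectional area A = b * y = 4.2 * 2.28 = 9.58 m^2.
The wetted perimeter P = b + 2y = 4.2 + 2*2.28 = 8.76 m.
Hydraulic radius R = A/P = 9.58/8.76 = 1.0932 m.
Velocity V = (1/n)*R^(2/3)*S^(1/2) = (1/0.012)*1.0932^(2/3)*0.0042^(1/2) = 5.731 m/s.
Discharge Q = A * V = 9.58 * 5.731 = 54.88 m^3/s.

54.88


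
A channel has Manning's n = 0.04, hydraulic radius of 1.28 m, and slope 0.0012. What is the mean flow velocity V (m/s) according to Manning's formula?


Manning's equation gives V = (1/n) * R^(2/3) * S^(1/2).
First, compute R^(2/3) = 1.28^(2/3) = 1.1789.
Next, S^(1/2) = 0.0012^(1/2) = 0.034641.
Then 1/n = 1/0.04 = 25.0.
V = 25.0 * 1.1789 * 0.034641 = 1.0209 m/s.

1.0209


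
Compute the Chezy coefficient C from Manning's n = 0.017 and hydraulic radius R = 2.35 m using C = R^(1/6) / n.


The Chezy coefficient relates to Manning's n through C = R^(1/6) / n.
R^(1/6) = 2.35^(1/6) = 1.153041.
C = 1.153041 / 0.017 = 67.83 m^(1/2)/s.

67.83


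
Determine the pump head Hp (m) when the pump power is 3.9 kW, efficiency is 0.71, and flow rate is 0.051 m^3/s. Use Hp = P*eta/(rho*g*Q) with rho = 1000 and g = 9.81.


Pump head formula: Hp = P * eta / (rho * g * Q).
Numerator: P * eta = 3.9 * 1000 * 0.71 = 2769.0 W.
Denominator: rho * g * Q = 1000 * 9.81 * 0.051 = 500.31.
Hp = 2769.0 / 500.31 = 5.53 m.

5.53


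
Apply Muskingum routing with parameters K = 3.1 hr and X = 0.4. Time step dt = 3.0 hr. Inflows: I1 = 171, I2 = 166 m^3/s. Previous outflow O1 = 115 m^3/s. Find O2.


Muskingum coefficients:
denom = 2*K*(1-X) + dt = 2*3.1*(1-0.4) + 3.0 = 6.72.
C0 = (dt - 2*K*X)/denom = (3.0 - 2*3.1*0.4)/6.72 = 0.0774.
C1 = (dt + 2*K*X)/denom = (3.0 + 2*3.1*0.4)/6.72 = 0.8155.
C2 = (2*K*(1-X) - dt)/denom = 0.1071.
O2 = C0*I2 + C1*I1 + C2*O1
   = 0.0774*166 + 0.8155*171 + 0.1071*115
   = 164.61 m^3/s.

164.61


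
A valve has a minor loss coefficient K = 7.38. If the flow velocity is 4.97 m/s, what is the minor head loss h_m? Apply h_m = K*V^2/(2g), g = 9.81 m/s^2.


Minor loss formula: h_m = K * V^2/(2g).
V^2 = 4.97^2 = 24.7009.
V^2/(2g) = 24.7009 / 19.62 = 1.259 m.
h_m = 7.38 * 1.259 = 9.2912 m.

9.2912


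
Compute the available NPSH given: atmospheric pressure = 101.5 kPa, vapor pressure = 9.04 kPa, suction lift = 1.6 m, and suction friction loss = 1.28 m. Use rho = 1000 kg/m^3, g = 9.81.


NPSHa = p_atm/(rho*g) - z_s - hf_s - p_vap/(rho*g).
p_atm/(rho*g) = 101.5*1000 / (1000*9.81) = 10.347 m.
p_vap/(rho*g) = 9.04*1000 / (1000*9.81) = 0.922 m.
NPSHa = 10.347 - 1.6 - 1.28 - 0.922
      = 6.55 m.

6.55


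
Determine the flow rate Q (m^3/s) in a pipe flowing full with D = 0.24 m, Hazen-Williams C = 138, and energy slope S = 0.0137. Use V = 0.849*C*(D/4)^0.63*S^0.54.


For a full circular pipe, R = D/4 = 0.24/4 = 0.06 m.
V = 0.849 * 138 * 0.06^0.63 * 0.0137^0.54
  = 0.849 * 138 * 0.169916 * 0.098589
  = 1.9627 m/s.
Pipe area A = pi*D^2/4 = pi*0.24^2/4 = 0.0452 m^2.
Q = A * V = 0.0452 * 1.9627 = 0.0888 m^3/s.

0.0888


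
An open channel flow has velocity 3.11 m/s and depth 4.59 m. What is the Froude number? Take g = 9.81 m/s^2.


The Froude number is defined as Fr = V / sqrt(g*y).
g*y = 9.81 * 4.59 = 45.0279.
sqrt(g*y) = sqrt(45.0279) = 6.7103.
Fr = 3.11 / 6.7103 = 0.4635.

0.4635


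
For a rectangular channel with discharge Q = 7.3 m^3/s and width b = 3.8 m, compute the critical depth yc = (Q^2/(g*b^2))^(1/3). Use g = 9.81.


Using yc = (Q^2 / (g * b^2))^(1/3):
Q^2 = 7.3^2 = 53.29.
g * b^2 = 9.81 * 3.8^2 = 9.81 * 14.44 = 141.66.
Q^2 / (g*b^2) = 53.29 / 141.66 = 0.3762.
yc = 0.3762^(1/3) = 0.7219 m.

0.7219


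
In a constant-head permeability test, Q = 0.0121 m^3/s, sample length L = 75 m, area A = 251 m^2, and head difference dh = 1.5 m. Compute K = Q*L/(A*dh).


From K = Q*L / (A*dh):
Numerator: Q*L = 0.0121 * 75 = 0.9075.
Denominator: A*dh = 251 * 1.5 = 376.5.
K = 0.9075 / 376.5 = 0.00241 m/s.

0.00241


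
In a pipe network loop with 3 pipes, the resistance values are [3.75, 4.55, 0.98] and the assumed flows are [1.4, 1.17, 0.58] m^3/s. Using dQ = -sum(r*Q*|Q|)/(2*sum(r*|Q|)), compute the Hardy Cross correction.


Numerator terms (r*Q*|Q|): 3.75*1.4*|1.4| = 7.35; 4.55*1.17*|1.17| = 6.2285; 0.98*0.58*|0.58| = 0.3297.
Sum of numerator = 13.9082.
Denominator terms (r*|Q|): 3.75*|1.4| = 5.25; 4.55*|1.17| = 5.3235; 0.98*|0.58| = 0.5684.
2 * sum of denominator = 2 * 11.1419 = 22.2838.
dQ = -13.9082 / 22.2838 = -0.6241 m^3/s.

-0.6241


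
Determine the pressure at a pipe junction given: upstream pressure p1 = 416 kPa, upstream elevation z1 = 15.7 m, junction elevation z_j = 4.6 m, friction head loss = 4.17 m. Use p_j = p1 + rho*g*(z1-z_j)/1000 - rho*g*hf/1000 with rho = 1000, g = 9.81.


Junction pressure: p_j = p1 + rho*g*(z1 - z_j)/1000 - rho*g*hf/1000.
Elevation term = 1000*9.81*(15.7 - 4.6)/1000 = 108.891 kPa.
Friction term = 1000*9.81*4.17/1000 = 40.908 kPa.
p_j = 416 + 108.891 - 40.908 = 483.98 kPa.

483.98


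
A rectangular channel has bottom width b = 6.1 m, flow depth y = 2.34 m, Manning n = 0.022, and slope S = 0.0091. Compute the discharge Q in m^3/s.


For a rectangular channel, the cross-sectional area A = b * y = 6.1 * 2.34 = 14.27 m^2.
The wetted perimeter P = b + 2y = 6.1 + 2*2.34 = 10.78 m.
Hydraulic radius R = A/P = 14.27/10.78 = 1.3241 m.
Velocity V = (1/n)*R^(2/3)*S^(1/2) = (1/0.022)*1.3241^(2/3)*0.0091^(1/2) = 5.2286 m/s.
Discharge Q = A * V = 14.27 * 5.2286 = 74.633 m^3/s.

74.633


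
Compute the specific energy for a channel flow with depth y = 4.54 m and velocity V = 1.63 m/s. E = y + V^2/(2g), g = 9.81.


Specific energy E = y + V^2/(2g).
Velocity head = V^2/(2g) = 1.63^2 / (2*9.81) = 2.6569 / 19.62 = 0.1354 m.
E = 4.54 + 0.1354 = 4.6754 m.

4.6754


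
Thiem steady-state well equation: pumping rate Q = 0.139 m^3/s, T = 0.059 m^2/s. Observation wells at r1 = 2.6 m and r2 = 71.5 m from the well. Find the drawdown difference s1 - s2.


Thiem equation: s1 - s2 = Q/(2*pi*T) * ln(r2/r1).
ln(r2/r1) = ln(71.5/2.6) = 3.3142.
Q/(2*pi*T) = 0.139 / (2*pi*0.059) = 0.139 / 0.3707 = 0.375.
s1 - s2 = 0.375 * 3.3142 = 1.2427 m.

1.2427


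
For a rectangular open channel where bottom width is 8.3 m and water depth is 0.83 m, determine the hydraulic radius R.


For a rectangular section:
Flow area A = b * y = 8.3 * 0.83 = 6.89 m^2.
Wetted perimeter P = b + 2y = 8.3 + 2*0.83 = 9.96 m.
Hydraulic radius R = A/P = 6.89 / 9.96 = 0.6917 m.

0.6917


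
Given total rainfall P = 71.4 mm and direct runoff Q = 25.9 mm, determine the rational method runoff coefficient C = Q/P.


The runoff coefficient C = runoff depth / rainfall depth.
C = 25.9 / 71.4
  = 0.3627.

0.3627


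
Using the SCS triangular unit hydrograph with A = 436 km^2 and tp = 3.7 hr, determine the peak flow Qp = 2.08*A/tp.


SCS formula: Qp = 2.08 * A / tp.
Qp = 2.08 * 436 / 3.7
   = 906.88 / 3.7
   = 245.1 m^3/s per cm.

245.1


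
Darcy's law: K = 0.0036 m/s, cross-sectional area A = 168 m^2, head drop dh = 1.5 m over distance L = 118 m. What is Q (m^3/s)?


Darcy's law: Q = K * A * i, where i = dh/L.
Hydraulic gradient i = 1.5 / 118 = 0.012712.
Q = 0.0036 * 168 * 0.012712
  = 0.0077 m^3/s.

0.0077


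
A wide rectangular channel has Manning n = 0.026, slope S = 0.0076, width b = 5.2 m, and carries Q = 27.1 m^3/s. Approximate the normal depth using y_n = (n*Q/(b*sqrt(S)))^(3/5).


We use the wide-channel approximation y_n = (n*Q/(b*sqrt(S)))^(3/5).
sqrt(S) = sqrt(0.0076) = 0.087178.
Numerator: n*Q = 0.026 * 27.1 = 0.7046.
Denominator: b*sqrt(S) = 5.2 * 0.087178 = 0.453326.
arg = 1.5543.
y_n = 1.5543^(3/5) = 1.3029 m.

1.3029


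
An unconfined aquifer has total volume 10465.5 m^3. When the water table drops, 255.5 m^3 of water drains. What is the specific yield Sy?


Specific yield Sy = Volume drained / Total volume.
Sy = 255.5 / 10465.5
   = 0.0244.

0.0244


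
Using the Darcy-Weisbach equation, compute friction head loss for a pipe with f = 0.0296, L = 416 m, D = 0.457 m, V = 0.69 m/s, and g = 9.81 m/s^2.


Darcy-Weisbach equation: h_f = f * (L/D) * V^2/(2g).
f * L/D = 0.0296 * 416/0.457 = 26.9444.
V^2/(2g) = 0.69^2 / (2*9.81) = 0.4761 / 19.62 = 0.0243 m.
h_f = 26.9444 * 0.0243 = 0.654 m.

0.654


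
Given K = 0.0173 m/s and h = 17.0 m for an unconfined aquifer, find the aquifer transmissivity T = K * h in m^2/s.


Transmissivity is defined as T = K * h.
T = 0.0173 * 17.0
  = 0.2941 m^2/s.

0.2941


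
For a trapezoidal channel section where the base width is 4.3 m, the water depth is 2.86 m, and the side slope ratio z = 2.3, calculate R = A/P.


For a trapezoidal section with side slope z:
A = (b + z*y)*y = (4.3 + 2.3*2.86)*2.86 = 31.111 m^2.
P = b + 2*y*sqrt(1 + z^2) = 4.3 + 2*2.86*sqrt(1 + 2.3^2) = 18.646 m.
R = A/P = 31.111 / 18.646 = 1.6685 m.

1.6685


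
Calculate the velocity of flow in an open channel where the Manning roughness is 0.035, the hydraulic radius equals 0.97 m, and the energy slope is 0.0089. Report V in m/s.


Manning's equation gives V = (1/n) * R^(2/3) * S^(1/2).
First, compute R^(2/3) = 0.97^(2/3) = 0.9799.
Next, S^(1/2) = 0.0089^(1/2) = 0.09434.
Then 1/n = 1/0.035 = 28.57.
V = 28.57 * 0.9799 * 0.09434 = 2.6412 m/s.

2.6412


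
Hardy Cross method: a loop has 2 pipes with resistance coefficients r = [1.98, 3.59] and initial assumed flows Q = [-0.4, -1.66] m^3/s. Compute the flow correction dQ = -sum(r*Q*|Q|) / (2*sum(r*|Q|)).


Numerator terms (r*Q*|Q|): 1.98*-0.4*|-0.4| = -0.3168; 3.59*-1.66*|-1.66| = -9.8926.
Sum of numerator = -10.2094.
Denominator terms (r*|Q|): 1.98*|-0.4| = 0.792; 3.59*|-1.66| = 5.9594.
2 * sum of denominator = 2 * 6.7514 = 13.5028.
dQ = --10.2094 / 13.5028 = 0.7561 m^3/s.

0.7561


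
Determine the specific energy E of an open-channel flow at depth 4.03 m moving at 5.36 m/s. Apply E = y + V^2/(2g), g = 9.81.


Specific energy E = y + V^2/(2g).
Velocity head = V^2/(2g) = 5.36^2 / (2*9.81) = 28.7296 / 19.62 = 1.4643 m.
E = 4.03 + 1.4643 = 5.4943 m.

5.4943


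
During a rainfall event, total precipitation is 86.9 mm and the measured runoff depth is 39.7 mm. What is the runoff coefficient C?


The runoff coefficient C = runoff depth / rainfall depth.
C = 39.7 / 86.9
  = 0.4568.

0.4568


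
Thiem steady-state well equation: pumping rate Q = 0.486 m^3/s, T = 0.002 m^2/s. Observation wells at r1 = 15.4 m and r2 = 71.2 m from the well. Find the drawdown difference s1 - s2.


Thiem equation: s1 - s2 = Q/(2*pi*T) * ln(r2/r1).
ln(r2/r1) = ln(71.2/15.4) = 1.5311.
Q/(2*pi*T) = 0.486 / (2*pi*0.002) = 0.486 / 0.0126 = 38.6747.
s1 - s2 = 38.6747 * 1.5311 = 59.2157 m.

59.2157


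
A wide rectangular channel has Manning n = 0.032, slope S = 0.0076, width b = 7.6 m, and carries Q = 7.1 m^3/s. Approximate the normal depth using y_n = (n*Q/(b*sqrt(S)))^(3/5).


We use the wide-channel approximation y_n = (n*Q/(b*sqrt(S)))^(3/5).
sqrt(S) = sqrt(0.0076) = 0.087178.
Numerator: n*Q = 0.032 * 7.1 = 0.2272.
Denominator: b*sqrt(S) = 7.6 * 0.087178 = 0.662553.
arg = 0.3429.
y_n = 0.3429^(3/5) = 0.5262 m.

0.5262


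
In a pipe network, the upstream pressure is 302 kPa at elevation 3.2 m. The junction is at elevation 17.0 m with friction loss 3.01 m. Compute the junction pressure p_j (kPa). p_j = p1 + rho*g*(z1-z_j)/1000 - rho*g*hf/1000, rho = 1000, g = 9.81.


Junction pressure: p_j = p1 + rho*g*(z1 - z_j)/1000 - rho*g*hf/1000.
Elevation term = 1000*9.81*(3.2 - 17.0)/1000 = -135.378 kPa.
Friction term = 1000*9.81*3.01/1000 = 29.528 kPa.
p_j = 302 + -135.378 - 29.528 = 137.09 kPa.

137.09


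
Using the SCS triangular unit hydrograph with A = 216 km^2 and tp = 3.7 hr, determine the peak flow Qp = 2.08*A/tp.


SCS formula: Qp = 2.08 * A / tp.
Qp = 2.08 * 216 / 3.7
   = 449.28 / 3.7
   = 121.43 m^3/s per cm.

121.43


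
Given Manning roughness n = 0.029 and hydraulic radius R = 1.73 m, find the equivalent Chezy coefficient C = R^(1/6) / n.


The Chezy coefficient relates to Manning's n through C = R^(1/6) / n.
R^(1/6) = 1.73^(1/6) = 1.095656.
C = 1.095656 / 0.029 = 37.78 m^(1/2)/s.

37.78


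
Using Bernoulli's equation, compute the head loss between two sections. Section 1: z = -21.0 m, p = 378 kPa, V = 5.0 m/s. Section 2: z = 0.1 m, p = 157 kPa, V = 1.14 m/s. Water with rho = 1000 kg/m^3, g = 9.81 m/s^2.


Total head at each section: H = z + p/(rho*g) + V^2/(2g).
H1 = -21.0 + 378*1000/(1000*9.81) + 5.0^2/(2*9.81)
   = -21.0 + 38.532 + 1.2742
   = 18.806 m.
H2 = 0.1 + 157*1000/(1000*9.81) + 1.14^2/(2*9.81)
   = 0.1 + 16.004 + 0.0662
   = 16.17 m.
h_L = H1 - H2 = 18.806 - 16.17 = 2.636 m.

2.636


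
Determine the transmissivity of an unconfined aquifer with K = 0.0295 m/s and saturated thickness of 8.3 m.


Transmissivity is defined as T = K * h.
T = 0.0295 * 8.3
  = 0.2449 m^2/s.

0.2449


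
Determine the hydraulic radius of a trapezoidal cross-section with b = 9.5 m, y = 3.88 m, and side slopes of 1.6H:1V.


For a trapezoidal section with side slope z:
A = (b + z*y)*y = (9.5 + 1.6*3.88)*3.88 = 60.947 m^2.
P = b + 2*y*sqrt(1 + z^2) = 9.5 + 2*3.88*sqrt(1 + 1.6^2) = 24.142 m.
R = A/P = 60.947 / 24.142 = 2.5246 m.

2.5246


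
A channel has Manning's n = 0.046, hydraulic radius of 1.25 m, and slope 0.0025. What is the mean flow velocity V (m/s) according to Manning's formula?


Manning's equation gives V = (1/n) * R^(2/3) * S^(1/2).
First, compute R^(2/3) = 1.25^(2/3) = 1.1604.
Next, S^(1/2) = 0.0025^(1/2) = 0.05.
Then 1/n = 1/0.046 = 21.74.
V = 21.74 * 1.1604 * 0.05 = 1.2613 m/s.

1.2613


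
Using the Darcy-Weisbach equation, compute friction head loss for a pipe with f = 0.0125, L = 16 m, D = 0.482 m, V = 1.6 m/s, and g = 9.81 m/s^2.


Darcy-Weisbach equation: h_f = f * (L/D) * V^2/(2g).
f * L/D = 0.0125 * 16/0.482 = 0.4149.
V^2/(2g) = 1.6^2 / (2*9.81) = 2.56 / 19.62 = 0.1305 m.
h_f = 0.4149 * 0.1305 = 0.054 m.

0.054


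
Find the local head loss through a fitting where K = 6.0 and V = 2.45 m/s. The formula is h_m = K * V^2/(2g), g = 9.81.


Minor loss formula: h_m = K * V^2/(2g).
V^2 = 2.45^2 = 6.0025.
V^2/(2g) = 6.0025 / 19.62 = 0.3059 m.
h_m = 6.0 * 0.3059 = 1.8356 m.

1.8356


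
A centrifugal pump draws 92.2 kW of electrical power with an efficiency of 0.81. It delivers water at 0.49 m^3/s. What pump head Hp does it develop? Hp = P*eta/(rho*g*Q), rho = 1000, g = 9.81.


Pump head formula: Hp = P * eta / (rho * g * Q).
Numerator: P * eta = 92.2 * 1000 * 0.81 = 74682.0 W.
Denominator: rho * g * Q = 1000 * 9.81 * 0.49 = 4806.9.
Hp = 74682.0 / 4806.9 = 15.54 m.

15.54


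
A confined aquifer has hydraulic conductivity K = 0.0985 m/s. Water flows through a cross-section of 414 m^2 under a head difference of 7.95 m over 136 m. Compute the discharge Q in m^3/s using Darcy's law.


Darcy's law: Q = K * A * i, where i = dh/L.
Hydraulic gradient i = 7.95 / 136 = 0.058456.
Q = 0.0985 * 414 * 0.058456
  = 2.3838 m^3/s.

2.3838


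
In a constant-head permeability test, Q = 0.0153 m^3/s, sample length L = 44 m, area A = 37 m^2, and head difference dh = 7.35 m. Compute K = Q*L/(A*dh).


From K = Q*L / (A*dh):
Numerator: Q*L = 0.0153 * 44 = 0.6732.
Denominator: A*dh = 37 * 7.35 = 271.95.
K = 0.6732 / 271.95 = 0.002475 m/s.

0.002475


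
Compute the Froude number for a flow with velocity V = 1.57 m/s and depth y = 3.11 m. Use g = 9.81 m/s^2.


The Froude number is defined as Fr = V / sqrt(g*y).
g*y = 9.81 * 3.11 = 30.5091.
sqrt(g*y) = sqrt(30.5091) = 5.5235.
Fr = 1.57 / 5.5235 = 0.2842.

0.2842


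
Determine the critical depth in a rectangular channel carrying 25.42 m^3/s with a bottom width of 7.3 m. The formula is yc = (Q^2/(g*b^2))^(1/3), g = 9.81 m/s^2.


Using yc = (Q^2 / (g * b^2))^(1/3):
Q^2 = 25.42^2 = 646.18.
g * b^2 = 9.81 * 7.3^2 = 9.81 * 53.29 = 522.77.
Q^2 / (g*b^2) = 646.18 / 522.77 = 1.2361.
yc = 1.2361^(1/3) = 1.0732 m.

1.0732


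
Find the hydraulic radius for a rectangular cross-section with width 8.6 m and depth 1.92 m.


For a rectangular section:
Flow area A = b * y = 8.6 * 1.92 = 16.51 m^2.
Wetted perimeter P = b + 2y = 8.6 + 2*1.92 = 12.44 m.
Hydraulic radius R = A/P = 16.51 / 12.44 = 1.3273 m.

1.3273


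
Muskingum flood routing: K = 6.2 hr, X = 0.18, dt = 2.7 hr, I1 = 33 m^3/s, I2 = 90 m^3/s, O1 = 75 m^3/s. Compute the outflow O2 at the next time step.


Muskingum coefficients:
denom = 2*K*(1-X) + dt = 2*6.2*(1-0.18) + 2.7 = 12.868.
C0 = (dt - 2*K*X)/denom = (2.7 - 2*6.2*0.18)/12.868 = 0.0364.
C1 = (dt + 2*K*X)/denom = (2.7 + 2*6.2*0.18)/12.868 = 0.3833.
C2 = (2*K*(1-X) - dt)/denom = 0.5804.
O2 = C0*I2 + C1*I1 + C2*O1
   = 0.0364*90 + 0.3833*33 + 0.5804*75
   = 59.45 m^3/s.

59.45


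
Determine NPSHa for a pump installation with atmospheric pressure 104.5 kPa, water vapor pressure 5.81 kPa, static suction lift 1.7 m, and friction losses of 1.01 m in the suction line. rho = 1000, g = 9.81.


NPSHa = p_atm/(rho*g) - z_s - hf_s - p_vap/(rho*g).
p_atm/(rho*g) = 104.5*1000 / (1000*9.81) = 10.652 m.
p_vap/(rho*g) = 5.81*1000 / (1000*9.81) = 0.592 m.
NPSHa = 10.652 - 1.7 - 1.01 - 0.592
      = 7.35 m.

7.35


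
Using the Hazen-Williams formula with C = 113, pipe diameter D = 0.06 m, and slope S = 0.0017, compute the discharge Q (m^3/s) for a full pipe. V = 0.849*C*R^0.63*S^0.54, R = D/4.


For a full circular pipe, R = D/4 = 0.06/4 = 0.015 m.
V = 0.849 * 113 * 0.015^0.63 * 0.0017^0.54
  = 0.849 * 113 * 0.070948 * 0.031948
  = 0.2175 m/s.
Pipe area A = pi*D^2/4 = pi*0.06^2/4 = 0.0028 m^2.
Q = A * V = 0.0028 * 0.2175 = 0.0006 m^3/s.

0.0006


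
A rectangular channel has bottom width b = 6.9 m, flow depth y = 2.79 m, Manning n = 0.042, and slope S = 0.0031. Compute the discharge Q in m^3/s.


For a rectangular channel, the cross-sectional area A = b * y = 6.9 * 2.79 = 19.25 m^2.
The wetted perimeter P = b + 2y = 6.9 + 2*2.79 = 12.48 m.
Hydraulic radius R = A/P = 19.25/12.48 = 1.5425 m.
Velocity V = (1/n)*R^(2/3)*S^(1/2) = (1/0.042)*1.5425^(2/3)*0.0031^(1/2) = 1.7698 m/s.
Discharge Q = A * V = 19.25 * 1.7698 = 34.07 m^3/s.

34.07


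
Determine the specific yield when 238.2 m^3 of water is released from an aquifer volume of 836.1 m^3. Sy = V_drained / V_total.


Specific yield Sy = Volume drained / Total volume.
Sy = 238.2 / 836.1
   = 0.2849.

0.2849


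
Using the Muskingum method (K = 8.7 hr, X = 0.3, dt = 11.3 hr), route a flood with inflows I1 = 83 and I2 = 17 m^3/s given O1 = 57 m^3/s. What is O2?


Muskingum coefficients:
denom = 2*K*(1-X) + dt = 2*8.7*(1-0.3) + 11.3 = 23.48.
C0 = (dt - 2*K*X)/denom = (11.3 - 2*8.7*0.3)/23.48 = 0.2589.
C1 = (dt + 2*K*X)/denom = (11.3 + 2*8.7*0.3)/23.48 = 0.7036.
C2 = (2*K*(1-X) - dt)/denom = 0.0375.
O2 = C0*I2 + C1*I1 + C2*O1
   = 0.2589*17 + 0.7036*83 + 0.0375*57
   = 64.94 m^3/s.

64.94


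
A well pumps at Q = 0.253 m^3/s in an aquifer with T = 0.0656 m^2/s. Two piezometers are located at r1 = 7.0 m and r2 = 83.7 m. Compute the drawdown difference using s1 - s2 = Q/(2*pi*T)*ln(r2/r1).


Thiem equation: s1 - s2 = Q/(2*pi*T) * ln(r2/r1).
ln(r2/r1) = ln(83.7/7.0) = 2.4813.
Q/(2*pi*T) = 0.253 / (2*pi*0.0656) = 0.253 / 0.4122 = 0.6138.
s1 - s2 = 0.6138 * 2.4813 = 1.5231 m.

1.5231


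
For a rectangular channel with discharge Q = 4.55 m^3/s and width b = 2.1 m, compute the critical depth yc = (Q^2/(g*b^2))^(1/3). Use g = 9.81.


Using yc = (Q^2 / (g * b^2))^(1/3):
Q^2 = 4.55^2 = 20.7.
g * b^2 = 9.81 * 2.1^2 = 9.81 * 4.41 = 43.26.
Q^2 / (g*b^2) = 20.7 / 43.26 = 0.4785.
yc = 0.4785^(1/3) = 0.7822 m.

0.7822


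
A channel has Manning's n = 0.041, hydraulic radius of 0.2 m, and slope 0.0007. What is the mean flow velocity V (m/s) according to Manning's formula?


Manning's equation gives V = (1/n) * R^(2/3) * S^(1/2).
First, compute R^(2/3) = 0.2^(2/3) = 0.342.
Next, S^(1/2) = 0.0007^(1/2) = 0.026458.
Then 1/n = 1/0.041 = 24.39.
V = 24.39 * 0.342 * 0.026458 = 0.2207 m/s.

0.2207


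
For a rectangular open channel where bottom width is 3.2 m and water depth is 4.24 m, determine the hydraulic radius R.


For a rectangular section:
Flow area A = b * y = 3.2 * 4.24 = 13.57 m^2.
Wetted perimeter P = b + 2y = 3.2 + 2*4.24 = 11.68 m.
Hydraulic radius R = A/P = 13.57 / 11.68 = 1.1616 m.

1.1616


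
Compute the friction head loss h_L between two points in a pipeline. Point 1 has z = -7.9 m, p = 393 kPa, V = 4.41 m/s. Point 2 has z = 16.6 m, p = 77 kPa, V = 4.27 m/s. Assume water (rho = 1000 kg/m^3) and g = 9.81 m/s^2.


Total head at each section: H = z + p/(rho*g) + V^2/(2g).
H1 = -7.9 + 393*1000/(1000*9.81) + 4.41^2/(2*9.81)
   = -7.9 + 40.061 + 0.9912
   = 33.152 m.
H2 = 16.6 + 77*1000/(1000*9.81) + 4.27^2/(2*9.81)
   = 16.6 + 7.849 + 0.9293
   = 25.378 m.
h_L = H1 - H2 = 33.152 - 25.378 = 7.774 m.

7.774


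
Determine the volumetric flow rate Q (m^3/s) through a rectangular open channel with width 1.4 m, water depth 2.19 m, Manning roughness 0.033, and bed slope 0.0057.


For a rectangular channel, the cross-sectional area A = b * y = 1.4 * 2.19 = 3.07 m^2.
The wetted perimeter P = b + 2y = 1.4 + 2*2.19 = 5.78 m.
Hydraulic radius R = A/P = 3.07/5.78 = 0.5304 m.
Velocity V = (1/n)*R^(2/3)*S^(1/2) = (1/0.033)*0.5304^(2/3)*0.0057^(1/2) = 1.4992 m/s.
Discharge Q = A * V = 3.07 * 1.4992 = 4.596 m^3/s.

4.596


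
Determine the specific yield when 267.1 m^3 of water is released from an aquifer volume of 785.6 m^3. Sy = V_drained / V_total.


Specific yield Sy = Volume drained / Total volume.
Sy = 267.1 / 785.6
   = 0.34.

0.34


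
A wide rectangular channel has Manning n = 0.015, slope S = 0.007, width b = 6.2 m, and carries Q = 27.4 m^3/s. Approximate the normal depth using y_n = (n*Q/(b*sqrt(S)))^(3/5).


We use the wide-channel approximation y_n = (n*Q/(b*sqrt(S)))^(3/5).
sqrt(S) = sqrt(0.007) = 0.083666.
Numerator: n*Q = 0.015 * 27.4 = 0.411.
Denominator: b*sqrt(S) = 6.2 * 0.083666 = 0.518729.
arg = 0.7923.
y_n = 0.7923^(3/5) = 0.8696 m.

0.8696


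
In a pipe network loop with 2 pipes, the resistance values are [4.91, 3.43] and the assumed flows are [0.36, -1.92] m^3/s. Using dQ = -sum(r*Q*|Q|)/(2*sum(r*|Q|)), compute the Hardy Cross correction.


Numerator terms (r*Q*|Q|): 4.91*0.36*|0.36| = 0.6363; 3.43*-1.92*|-1.92| = -12.6444.
Sum of numerator = -12.008.
Denominator terms (r*|Q|): 4.91*|0.36| = 1.7676; 3.43*|-1.92| = 6.5856.
2 * sum of denominator = 2 * 8.3532 = 16.7064.
dQ = --12.008 / 16.7064 = 0.7188 m^3/s.

0.7188


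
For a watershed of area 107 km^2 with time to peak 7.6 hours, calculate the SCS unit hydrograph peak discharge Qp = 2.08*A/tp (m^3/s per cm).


SCS formula: Qp = 2.08 * A / tp.
Qp = 2.08 * 107 / 7.6
   = 222.56 / 7.6
   = 29.28 m^3/s per cm.

29.28


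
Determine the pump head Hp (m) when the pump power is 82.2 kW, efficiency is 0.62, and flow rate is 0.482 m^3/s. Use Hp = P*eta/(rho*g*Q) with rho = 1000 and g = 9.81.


Pump head formula: Hp = P * eta / (rho * g * Q).
Numerator: P * eta = 82.2 * 1000 * 0.62 = 50964.0 W.
Denominator: rho * g * Q = 1000 * 9.81 * 0.482 = 4728.42.
Hp = 50964.0 / 4728.42 = 10.78 m.

10.78


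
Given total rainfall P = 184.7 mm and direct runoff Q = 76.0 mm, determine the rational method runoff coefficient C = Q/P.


The runoff coefficient C = runoff depth / rainfall depth.
C = 76.0 / 184.7
  = 0.4115.

0.4115


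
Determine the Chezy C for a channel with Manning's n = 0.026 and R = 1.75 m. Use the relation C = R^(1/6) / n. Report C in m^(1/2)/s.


The Chezy coefficient relates to Manning's n through C = R^(1/6) / n.
R^(1/6) = 1.75^(1/6) = 1.097757.
C = 1.097757 / 0.026 = 42.22 m^(1/2)/s.

42.22


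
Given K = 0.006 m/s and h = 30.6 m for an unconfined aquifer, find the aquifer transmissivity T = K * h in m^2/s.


Transmissivity is defined as T = K * h.
T = 0.006 * 30.6
  = 0.1836 m^2/s.

0.1836


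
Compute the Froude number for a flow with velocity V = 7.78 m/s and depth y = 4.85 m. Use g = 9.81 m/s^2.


The Froude number is defined as Fr = V / sqrt(g*y).
g*y = 9.81 * 4.85 = 47.5785.
sqrt(g*y) = sqrt(47.5785) = 6.8977.
Fr = 7.78 / 6.8977 = 1.1279.

1.1279


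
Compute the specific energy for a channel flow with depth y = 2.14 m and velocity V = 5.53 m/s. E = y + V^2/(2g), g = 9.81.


Specific energy E = y + V^2/(2g).
Velocity head = V^2/(2g) = 5.53^2 / (2*9.81) = 30.5809 / 19.62 = 1.5587 m.
E = 2.14 + 1.5587 = 3.6987 m.

3.6987


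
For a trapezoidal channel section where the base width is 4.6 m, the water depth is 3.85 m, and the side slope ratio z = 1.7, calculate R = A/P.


For a trapezoidal section with side slope z:
A = (b + z*y)*y = (4.6 + 1.7*3.85)*3.85 = 42.908 m^2.
P = b + 2*y*sqrt(1 + z^2) = 4.6 + 2*3.85*sqrt(1 + 1.7^2) = 19.787 m.
R = A/P = 42.908 / 19.787 = 2.1685 m.

2.1685


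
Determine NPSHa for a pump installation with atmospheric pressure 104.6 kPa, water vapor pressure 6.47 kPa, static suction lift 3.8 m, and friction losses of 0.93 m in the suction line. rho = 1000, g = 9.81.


NPSHa = p_atm/(rho*g) - z_s - hf_s - p_vap/(rho*g).
p_atm/(rho*g) = 104.6*1000 / (1000*9.81) = 10.663 m.
p_vap/(rho*g) = 6.47*1000 / (1000*9.81) = 0.66 m.
NPSHa = 10.663 - 3.8 - 0.93 - 0.66
      = 5.27 m.

5.27


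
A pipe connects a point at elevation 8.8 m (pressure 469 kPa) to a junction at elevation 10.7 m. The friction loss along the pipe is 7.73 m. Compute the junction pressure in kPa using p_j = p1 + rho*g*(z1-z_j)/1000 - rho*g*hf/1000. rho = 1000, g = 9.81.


Junction pressure: p_j = p1 + rho*g*(z1 - z_j)/1000 - rho*g*hf/1000.
Elevation term = 1000*9.81*(8.8 - 10.7)/1000 = -18.639 kPa.
Friction term = 1000*9.81*7.73/1000 = 75.831 kPa.
p_j = 469 + -18.639 - 75.831 = 374.53 kPa.

374.53


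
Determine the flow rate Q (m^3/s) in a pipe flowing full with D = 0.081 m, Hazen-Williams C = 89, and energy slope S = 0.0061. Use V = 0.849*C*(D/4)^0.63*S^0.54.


For a full circular pipe, R = D/4 = 0.081/4 = 0.0203 m.
V = 0.849 * 89 * 0.0203^0.63 * 0.0061^0.54
  = 0.849 * 89 * 0.085713 * 0.063691
  = 0.4125 m/s.
Pipe area A = pi*D^2/4 = pi*0.081^2/4 = 0.0052 m^2.
Q = A * V = 0.0052 * 0.4125 = 0.0021 m^3/s.

0.0021


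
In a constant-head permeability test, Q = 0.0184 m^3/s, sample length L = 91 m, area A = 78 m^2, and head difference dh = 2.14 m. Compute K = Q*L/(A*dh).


From K = Q*L / (A*dh):
Numerator: Q*L = 0.0184 * 91 = 1.6744.
Denominator: A*dh = 78 * 2.14 = 166.92.
K = 1.6744 / 166.92 = 0.010031 m/s.

0.010031


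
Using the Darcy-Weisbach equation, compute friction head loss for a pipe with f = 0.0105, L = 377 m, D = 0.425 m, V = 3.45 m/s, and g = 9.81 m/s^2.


Darcy-Weisbach equation: h_f = f * (L/D) * V^2/(2g).
f * L/D = 0.0105 * 377/0.425 = 9.3141.
V^2/(2g) = 3.45^2 / (2*9.81) = 11.9025 / 19.62 = 0.6067 m.
h_f = 9.3141 * 0.6067 = 5.65 m.

5.65


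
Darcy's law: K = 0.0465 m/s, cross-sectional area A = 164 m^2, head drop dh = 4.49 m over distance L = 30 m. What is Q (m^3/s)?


Darcy's law: Q = K * A * i, where i = dh/L.
Hydraulic gradient i = 4.49 / 30 = 0.149667.
Q = 0.0465 * 164 * 0.149667
  = 1.1414 m^3/s.

1.1414


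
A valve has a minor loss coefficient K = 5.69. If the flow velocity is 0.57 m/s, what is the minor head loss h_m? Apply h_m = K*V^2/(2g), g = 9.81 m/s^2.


Minor loss formula: h_m = K * V^2/(2g).
V^2 = 0.57^2 = 0.3249.
V^2/(2g) = 0.3249 / 19.62 = 0.0166 m.
h_m = 5.69 * 0.0166 = 0.0942 m.

0.0942


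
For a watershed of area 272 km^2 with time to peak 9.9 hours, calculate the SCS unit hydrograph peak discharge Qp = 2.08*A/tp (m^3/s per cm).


SCS formula: Qp = 2.08 * A / tp.
Qp = 2.08 * 272 / 9.9
   = 565.76 / 9.9
   = 57.15 m^3/s per cm.

57.15


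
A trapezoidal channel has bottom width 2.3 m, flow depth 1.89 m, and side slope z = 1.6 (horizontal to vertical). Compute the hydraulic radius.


For a trapezoidal section with side slope z:
A = (b + z*y)*y = (2.3 + 1.6*1.89)*1.89 = 10.062 m^2.
P = b + 2*y*sqrt(1 + z^2) = 2.3 + 2*1.89*sqrt(1 + 1.6^2) = 9.432 m.
R = A/P = 10.062 / 9.432 = 1.0668 m.

1.0668


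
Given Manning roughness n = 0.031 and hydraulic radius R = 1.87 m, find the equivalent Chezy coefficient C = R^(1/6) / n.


The Chezy coefficient relates to Manning's n through C = R^(1/6) / n.
R^(1/6) = 1.87^(1/6) = 1.109959.
C = 1.109959 / 0.031 = 35.81 m^(1/2)/s.

35.81


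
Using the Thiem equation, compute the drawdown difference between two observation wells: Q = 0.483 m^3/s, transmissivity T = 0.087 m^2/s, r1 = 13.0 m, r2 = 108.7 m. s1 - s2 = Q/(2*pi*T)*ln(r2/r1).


Thiem equation: s1 - s2 = Q/(2*pi*T) * ln(r2/r1).
ln(r2/r1) = ln(108.7/13.0) = 2.1236.
Q/(2*pi*T) = 0.483 / (2*pi*0.087) = 0.483 / 0.5466 = 0.8836.
s1 - s2 = 0.8836 * 2.1236 = 1.8764 m.

1.8764


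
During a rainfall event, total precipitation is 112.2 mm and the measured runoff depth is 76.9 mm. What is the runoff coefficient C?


The runoff coefficient C = runoff depth / rainfall depth.
C = 76.9 / 112.2
  = 0.6854.

0.6854


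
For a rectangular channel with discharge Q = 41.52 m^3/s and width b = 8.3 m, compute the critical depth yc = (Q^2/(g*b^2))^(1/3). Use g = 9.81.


Using yc = (Q^2 / (g * b^2))^(1/3):
Q^2 = 41.52^2 = 1723.91.
g * b^2 = 9.81 * 8.3^2 = 9.81 * 68.89 = 675.81.
Q^2 / (g*b^2) = 1723.91 / 675.81 = 2.5509.
yc = 2.5509^(1/3) = 1.3664 m.

1.3664


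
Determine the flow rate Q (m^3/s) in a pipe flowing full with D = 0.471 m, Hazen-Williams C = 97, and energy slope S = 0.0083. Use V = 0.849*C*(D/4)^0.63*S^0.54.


For a full circular pipe, R = D/4 = 0.471/4 = 0.1177 m.
V = 0.849 * 97 * 0.1177^0.63 * 0.0083^0.54
  = 0.849 * 97 * 0.25984 * 0.075215
  = 1.6095 m/s.
Pipe area A = pi*D^2/4 = pi*0.471^2/4 = 0.1742 m^2.
Q = A * V = 0.1742 * 1.6095 = 0.2804 m^3/s.

0.2804


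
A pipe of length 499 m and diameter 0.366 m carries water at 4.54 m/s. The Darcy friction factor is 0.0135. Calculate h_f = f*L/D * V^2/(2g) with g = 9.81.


Darcy-Weisbach equation: h_f = f * (L/D) * V^2/(2g).
f * L/D = 0.0135 * 499/0.366 = 18.4057.
V^2/(2g) = 4.54^2 / (2*9.81) = 20.6116 / 19.62 = 1.0505 m.
h_f = 18.4057 * 1.0505 = 19.336 m.

19.336


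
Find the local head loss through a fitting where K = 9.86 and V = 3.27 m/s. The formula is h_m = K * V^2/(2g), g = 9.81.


Minor loss formula: h_m = K * V^2/(2g).
V^2 = 3.27^2 = 10.6929.
V^2/(2g) = 10.6929 / 19.62 = 0.545 m.
h_m = 9.86 * 0.545 = 5.3737 m.

5.3737


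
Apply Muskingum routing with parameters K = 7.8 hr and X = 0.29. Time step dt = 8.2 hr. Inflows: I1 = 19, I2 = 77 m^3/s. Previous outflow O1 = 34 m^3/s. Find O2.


Muskingum coefficients:
denom = 2*K*(1-X) + dt = 2*7.8*(1-0.29) + 8.2 = 19.276.
C0 = (dt - 2*K*X)/denom = (8.2 - 2*7.8*0.29)/19.276 = 0.1907.
C1 = (dt + 2*K*X)/denom = (8.2 + 2*7.8*0.29)/19.276 = 0.6601.
C2 = (2*K*(1-X) - dt)/denom = 0.1492.
O2 = C0*I2 + C1*I1 + C2*O1
   = 0.1907*77 + 0.6601*19 + 0.1492*34
   = 32.3 m^3/s.

32.3


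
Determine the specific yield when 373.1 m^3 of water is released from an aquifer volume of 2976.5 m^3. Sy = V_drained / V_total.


Specific yield Sy = Volume drained / Total volume.
Sy = 373.1 / 2976.5
   = 0.1253.

0.1253


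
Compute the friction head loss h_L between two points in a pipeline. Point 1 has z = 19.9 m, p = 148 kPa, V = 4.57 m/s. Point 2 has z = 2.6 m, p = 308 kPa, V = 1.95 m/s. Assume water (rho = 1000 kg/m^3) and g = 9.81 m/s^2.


Total head at each section: H = z + p/(rho*g) + V^2/(2g).
H1 = 19.9 + 148*1000/(1000*9.81) + 4.57^2/(2*9.81)
   = 19.9 + 15.087 + 1.0645
   = 36.051 m.
H2 = 2.6 + 308*1000/(1000*9.81) + 1.95^2/(2*9.81)
   = 2.6 + 31.397 + 0.1938
   = 34.19 m.
h_L = H1 - H2 = 36.051 - 34.19 = 1.861 m.

1.861


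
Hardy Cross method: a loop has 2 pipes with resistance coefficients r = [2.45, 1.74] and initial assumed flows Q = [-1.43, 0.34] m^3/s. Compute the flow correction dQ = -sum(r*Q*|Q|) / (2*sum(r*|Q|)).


Numerator terms (r*Q*|Q|): 2.45*-1.43*|-1.43| = -5.01; 1.74*0.34*|0.34| = 0.2011.
Sum of numerator = -4.8089.
Denominator terms (r*|Q|): 2.45*|-1.43| = 3.5035; 1.74*|0.34| = 0.5916.
2 * sum of denominator = 2 * 4.0951 = 8.1902.
dQ = --4.8089 / 8.1902 = 0.5871 m^3/s.

0.5871


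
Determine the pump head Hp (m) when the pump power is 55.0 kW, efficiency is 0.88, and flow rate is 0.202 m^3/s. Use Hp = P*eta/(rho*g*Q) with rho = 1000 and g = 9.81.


Pump head formula: Hp = P * eta / (rho * g * Q).
Numerator: P * eta = 55.0 * 1000 * 0.88 = 48400.0 W.
Denominator: rho * g * Q = 1000 * 9.81 * 0.202 = 1981.62.
Hp = 48400.0 / 1981.62 = 24.42 m.

24.42


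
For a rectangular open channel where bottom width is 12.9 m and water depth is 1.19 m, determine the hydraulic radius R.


For a rectangular section:
Flow area A = b * y = 12.9 * 1.19 = 15.35 m^2.
Wetted perimeter P = b + 2y = 12.9 + 2*1.19 = 15.28 m.
Hydraulic radius R = A/P = 15.35 / 15.28 = 1.0046 m.

1.0046


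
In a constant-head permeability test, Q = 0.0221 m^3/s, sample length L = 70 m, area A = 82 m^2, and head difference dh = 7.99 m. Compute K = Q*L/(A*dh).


From K = Q*L / (A*dh):
Numerator: Q*L = 0.0221 * 70 = 1.547.
Denominator: A*dh = 82 * 7.99 = 655.18.
K = 1.547 / 655.18 = 0.002361 m/s.

0.002361


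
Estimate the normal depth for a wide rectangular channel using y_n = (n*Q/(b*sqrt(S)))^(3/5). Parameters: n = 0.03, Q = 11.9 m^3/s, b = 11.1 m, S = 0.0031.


We use the wide-channel approximation y_n = (n*Q/(b*sqrt(S)))^(3/5).
sqrt(S) = sqrt(0.0031) = 0.055678.
Numerator: n*Q = 0.03 * 11.9 = 0.357.
Denominator: b*sqrt(S) = 11.1 * 0.055678 = 0.618026.
arg = 0.5776.
y_n = 0.5776^(3/5) = 0.7194 m.

0.7194


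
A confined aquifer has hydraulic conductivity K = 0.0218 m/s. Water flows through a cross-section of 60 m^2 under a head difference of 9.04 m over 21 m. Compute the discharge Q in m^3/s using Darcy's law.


Darcy's law: Q = K * A * i, where i = dh/L.
Hydraulic gradient i = 9.04 / 21 = 0.430476.
Q = 0.0218 * 60 * 0.430476
  = 0.5631 m^3/s.

0.5631


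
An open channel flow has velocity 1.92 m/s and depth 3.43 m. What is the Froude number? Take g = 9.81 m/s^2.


The Froude number is defined as Fr = V / sqrt(g*y).
g*y = 9.81 * 3.43 = 33.6483.
sqrt(g*y) = sqrt(33.6483) = 5.8007.
Fr = 1.92 / 5.8007 = 0.331.

0.331


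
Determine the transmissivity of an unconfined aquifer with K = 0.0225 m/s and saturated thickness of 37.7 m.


Transmissivity is defined as T = K * h.
T = 0.0225 * 37.7
  = 0.8483 m^2/s.

0.8483


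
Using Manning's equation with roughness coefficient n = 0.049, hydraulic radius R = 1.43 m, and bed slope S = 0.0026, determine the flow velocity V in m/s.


Manning's equation gives V = (1/n) * R^(2/3) * S^(1/2).
First, compute R^(2/3) = 1.43^(2/3) = 1.2693.
Next, S^(1/2) = 0.0026^(1/2) = 0.05099.
Then 1/n = 1/0.049 = 20.41.
V = 20.41 * 1.2693 * 0.05099 = 1.3208 m/s.

1.3208


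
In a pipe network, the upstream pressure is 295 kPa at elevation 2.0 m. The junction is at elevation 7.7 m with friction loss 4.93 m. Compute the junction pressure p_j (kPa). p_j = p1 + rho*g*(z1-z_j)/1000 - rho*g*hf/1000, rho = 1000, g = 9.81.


Junction pressure: p_j = p1 + rho*g*(z1 - z_j)/1000 - rho*g*hf/1000.
Elevation term = 1000*9.81*(2.0 - 7.7)/1000 = -55.917 kPa.
Friction term = 1000*9.81*4.93/1000 = 48.363 kPa.
p_j = 295 + -55.917 - 48.363 = 190.72 kPa.

190.72


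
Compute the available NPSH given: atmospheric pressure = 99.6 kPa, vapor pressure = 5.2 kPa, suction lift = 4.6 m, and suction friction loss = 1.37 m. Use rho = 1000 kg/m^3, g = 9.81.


NPSHa = p_atm/(rho*g) - z_s - hf_s - p_vap/(rho*g).
p_atm/(rho*g) = 99.6*1000 / (1000*9.81) = 10.153 m.
p_vap/(rho*g) = 5.2*1000 / (1000*9.81) = 0.53 m.
NPSHa = 10.153 - 4.6 - 1.37 - 0.53
      = 3.65 m.

3.65


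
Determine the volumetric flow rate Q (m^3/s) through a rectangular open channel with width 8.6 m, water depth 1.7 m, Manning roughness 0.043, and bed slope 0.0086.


For a rectangular channel, the cross-sectional area A = b * y = 8.6 * 1.7 = 14.62 m^2.
The wetted perimeter P = b + 2y = 8.6 + 2*1.7 = 12.0 m.
Hydraulic radius R = A/P = 14.62/12.0 = 1.2183 m.
Velocity V = (1/n)*R^(2/3)*S^(1/2) = (1/0.043)*1.2183^(2/3)*0.0086^(1/2) = 2.4601 m/s.
Discharge Q = A * V = 14.62 * 2.4601 = 35.967 m^3/s.

35.967


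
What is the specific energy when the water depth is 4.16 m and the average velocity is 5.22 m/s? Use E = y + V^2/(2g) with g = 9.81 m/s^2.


Specific energy E = y + V^2/(2g).
Velocity head = V^2/(2g) = 5.22^2 / (2*9.81) = 27.2484 / 19.62 = 1.3888 m.
E = 4.16 + 1.3888 = 5.5488 m.

5.5488


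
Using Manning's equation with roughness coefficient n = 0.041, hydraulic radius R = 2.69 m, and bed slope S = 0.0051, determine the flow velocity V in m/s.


Manning's equation gives V = (1/n) * R^(2/3) * S^(1/2).
First, compute R^(2/3) = 2.69^(2/3) = 1.9342.
Next, S^(1/2) = 0.0051^(1/2) = 0.071414.
Then 1/n = 1/0.041 = 24.39.
V = 24.39 * 1.9342 * 0.071414 = 3.369 m/s.

3.369
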